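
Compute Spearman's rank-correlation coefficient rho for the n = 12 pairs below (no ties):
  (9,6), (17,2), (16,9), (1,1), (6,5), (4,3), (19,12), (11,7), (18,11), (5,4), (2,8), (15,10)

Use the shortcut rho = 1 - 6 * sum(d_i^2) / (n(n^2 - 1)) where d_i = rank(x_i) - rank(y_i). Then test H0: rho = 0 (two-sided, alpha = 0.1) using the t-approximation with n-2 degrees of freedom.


Step 1: Rank x and y separately (midranks; no ties here).
rank(x): 9->6, 17->10, 16->9, 1->1, 6->5, 4->3, 19->12, 11->7, 18->11, 5->4, 2->2, 15->8
rank(y): 6->6, 2->2, 9->9, 1->1, 5->5, 3->3, 12->12, 7->7, 11->11, 4->4, 8->8, 10->10
Step 2: d_i = R_x(i) - R_y(i); compute d_i^2.
  (6-6)^2=0, (10-2)^2=64, (9-9)^2=0, (1-1)^2=0, (5-5)^2=0, (3-3)^2=0, (12-12)^2=0, (7-7)^2=0, (11-11)^2=0, (4-4)^2=0, (2-8)^2=36, (8-10)^2=4
sum(d^2) = 104.
Step 3: rho = 1 - 6*104 / (12*(12^2 - 1)) = 1 - 624/1716 = 0.636364.
Step 4: Under H0, t = rho * sqrt((n-2)/(1-rho^2)) = 2.6087 ~ t(10).
Step 5: Two-sided p-value from the t-distribution with 10 df = 0.026097.
Step 6: alpha = 0.1. reject H0.

rho = 0.6364, p = 0.026097, reject H0 at alpha = 0.1.


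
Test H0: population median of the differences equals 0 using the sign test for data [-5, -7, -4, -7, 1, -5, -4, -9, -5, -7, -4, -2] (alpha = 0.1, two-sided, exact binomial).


Step 1: Discard zero differences. Original n = 12; n_eff = number of nonzero differences = 12.
Nonzero differences (with sign): -5, -7, -4, -7, +1, -5, -4, -9, -5, -7, -4, -2
Step 2: Count signs: positive = 1, negative = 11.
Step 3: Under H0: P(positive) = 0.5, so the number of positives S ~ Bin(12, 0.5).
Step 4: Two-sided exact p-value = sum of Bin(12,0.5) probabilities at or below the observed probability = 0.006348.
Step 5: alpha = 0.1. reject H0.

n_eff = 12, pos = 1, neg = 11, p = 0.006348, reject H0.


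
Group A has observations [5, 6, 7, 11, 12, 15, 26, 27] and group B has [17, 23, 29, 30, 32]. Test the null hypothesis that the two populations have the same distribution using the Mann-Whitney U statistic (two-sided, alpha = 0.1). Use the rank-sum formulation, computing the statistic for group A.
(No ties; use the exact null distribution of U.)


Step 1: Combine and sort all 13 observations; assign midranks.
sorted (value, group): (5,X), (6,X), (7,X), (11,X), (12,X), (15,X), (17,Y), (23,Y), (26,X), (27,X), (29,Y), (30,Y), (32,Y)
ranks: 5->1, 6->2, 7->3, 11->4, 12->5, 15->6, 17->7, 23->8, 26->9, 27->10, 29->11, 30->12, 32->13
Step 2: Rank sum for X: R1 = 1 + 2 + 3 + 4 + 5 + 6 + 9 + 10 = 40.
Step 3: U_X = R1 - n1(n1+1)/2 = 40 - 8*9/2 = 40 - 36 = 4.
       U_Y = n1*n2 - U_X = 40 - 4 = 36.
Step 4: No ties, so the exact null distribution of U (based on enumerating the C(13,8) = 1287 equally likely rank assignments) gives the two-sided p-value.
Step 5: p-value = 0.018648; compare to alpha = 0.1. reject H0.

U_X = 4, p = 0.018648, reject H0 at alpha = 0.1.


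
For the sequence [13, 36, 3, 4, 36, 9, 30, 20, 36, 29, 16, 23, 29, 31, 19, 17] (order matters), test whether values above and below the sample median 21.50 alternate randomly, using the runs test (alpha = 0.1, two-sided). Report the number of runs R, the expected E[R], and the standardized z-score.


Step 1: Compute median = 21.50; label A = above, B = below.
Labels in order: BABBABABAABAAABB  (n_A = 8, n_B = 8)
Step 2: Count runs R = 11.
Step 3: Under H0 (random ordering), E[R] = 2*n_A*n_B/(n_A+n_B) + 1 = 2*8*8/16 + 1 = 9.0000.
        Var[R] = 2*n_A*n_B*(2*n_A*n_B - n_A - n_B) / ((n_A+n_B)^2 * (n_A+n_B-1)) = 14336/3840 = 3.7333.
        SD[R] = 1.9322.
Step 4: Continuity-corrected z = (R - 0.5 - E[R]) / SD[R] = (11 - 0.5 - 9.0000) / 1.9322 = 0.7763.
Step 5: Two-sided p-value via normal approximation = 2*(1 - Phi(|z|)) = 0.437558.
Step 6: alpha = 0.1. fail to reject H0.

R = 11, z = 0.7763, p = 0.437558, fail to reject H0.


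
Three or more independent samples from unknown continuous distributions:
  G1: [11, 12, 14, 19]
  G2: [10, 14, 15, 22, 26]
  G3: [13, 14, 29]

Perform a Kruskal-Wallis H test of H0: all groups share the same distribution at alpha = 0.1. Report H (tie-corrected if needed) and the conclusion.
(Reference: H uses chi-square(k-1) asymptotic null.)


Step 1: Combine all N = 12 observations and assign midranks.
sorted (value, group, rank): (10,G2,1), (11,G1,2), (12,G1,3), (13,G3,4), (14,G1,6), (14,G2,6), (14,G3,6), (15,G2,8), (19,G1,9), (22,G2,10), (26,G2,11), (29,G3,12)
Step 2: Sum ranks within each group.
R_1 = 20 (n_1 = 4)
R_2 = 36 (n_2 = 5)
R_3 = 22 (n_3 = 3)
Step 3: H = 12/(N(N+1)) * sum(R_i^2/n_i) - 3(N+1)
     = 12/(12*13) * (20^2/4 + 36^2/5 + 22^2/3) - 3*13
     = 0.076923 * 520.533 - 39
     = 1.041026.
Step 4: Ties present; correction factor C = 1 - 24/(12^3 - 12) = 0.986014. Corrected H = 1.041026 / 0.986014 = 1.055792.
Step 5: Under H0, H ~ chi^2(2); p-value = 0.589845.
Step 6: alpha = 0.1. fail to reject H0.

H = 1.0558, df = 2, p = 0.589845, fail to reject H0.


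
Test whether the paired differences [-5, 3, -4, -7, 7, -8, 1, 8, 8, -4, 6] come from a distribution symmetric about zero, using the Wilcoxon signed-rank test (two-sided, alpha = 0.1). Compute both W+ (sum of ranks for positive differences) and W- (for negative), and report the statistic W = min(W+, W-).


Step 1: Drop any zero differences (none here) and take |d_i|.
|d| = [5, 3, 4, 7, 7, 8, 1, 8, 8, 4, 6]
Step 2: Midrank |d_i| (ties get averaged ranks).
ranks: |5|->5, |3|->2, |4|->3.5, |7|->7.5, |7|->7.5, |8|->10, |1|->1, |8|->10, |8|->10, |4|->3.5, |6|->6
Step 3: Attach original signs; sum ranks with positive sign and with negative sign.
W+ = 2 + 7.5 + 1 + 10 + 10 + 6 = 36.5
W- = 5 + 3.5 + 7.5 + 10 + 3.5 = 29.5
(Check: W+ + W- = 66 should equal n(n+1)/2 = 66.)
Step 4: Test statistic W = min(W+, W-) = 29.5.
Step 5: Ties in |d|, so use the tie-corrected normal approximation.
        E[W] = n(n+1)/4 = 11*12/4 = 33.
        Tie groups: |d|=4 (t=2), |d|=7 (t=2), |d|=8 (t=3); sum(t^3 - t) = 36.
        Var[W] = n(n+1)(2n+1)/24 - sum(t^3-t)/48 = 3036/24 - 36/48 = 125.75.
        z = (W - E[W]) / sqrt(Var[W]) = (29.5 - 33) / 11.2138 = -0.3121.
        Two-sided p = 2*Phi(z) = 0.754953.
Step 6: alpha = 0.1. fail to reject H0.

W+ = 36.5, W- = 29.5, W = min = 29.5, p = 0.754953, fail to reject H0.


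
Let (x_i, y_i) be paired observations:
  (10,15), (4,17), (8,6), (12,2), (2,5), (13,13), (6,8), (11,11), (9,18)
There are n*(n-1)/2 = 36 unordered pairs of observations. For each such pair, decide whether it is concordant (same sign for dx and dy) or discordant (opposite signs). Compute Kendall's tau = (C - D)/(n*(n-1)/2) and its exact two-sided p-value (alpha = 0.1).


Step 1: Enumerate the 36 unordered pairs (i,j) with i<j and classify each by sign(x_j-x_i) * sign(y_j-y_i).
  (1,2):dx=-6,dy=+2->D; (1,3):dx=-2,dy=-9->C; (1,4):dx=+2,dy=-13->D; (1,5):dx=-8,dy=-10->C
  (1,6):dx=+3,dy=-2->D; (1,7):dx=-4,dy=-7->C; (1,8):dx=+1,dy=-4->D; (1,9):dx=-1,dy=+3->D
  (2,3):dx=+4,dy=-11->D; (2,4):dx=+8,dy=-15->D; (2,5):dx=-2,dy=-12->C; (2,6):dx=+9,dy=-4->D
  (2,7):dx=+2,dy=-9->D; (2,8):dx=+7,dy=-6->D; (2,9):dx=+5,dy=+1->C; (3,4):dx=+4,dy=-4->D
  (3,5):dx=-6,dy=-1->C; (3,6):dx=+5,dy=+7->C; (3,7):dx=-2,dy=+2->D; (3,8):dx=+3,dy=+5->C
  (3,9):dx=+1,dy=+12->C; (4,5):dx=-10,dy=+3->D; (4,6):dx=+1,dy=+11->C; (4,7):dx=-6,dy=+6->D
  (4,8):dx=-1,dy=+9->D; (4,9):dx=-3,dy=+16->D; (5,6):dx=+11,dy=+8->C; (5,7):dx=+4,dy=+3->C
  (5,8):dx=+9,dy=+6->C; (5,9):dx=+7,dy=+13->C; (6,7):dx=-7,dy=-5->C; (6,8):dx=-2,dy=-2->C
  (6,9):dx=-4,dy=+5->D; (7,8):dx=+5,dy=+3->C; (7,9):dx=+3,dy=+10->C; (8,9):dx=-2,dy=+7->D
Step 2: C = 18, D = 18, total pairs = 36.
Step 3: tau = (C - D)/(n(n-1)/2) = (18 - 18)/36 = 0.000000.
Step 4: Exact two-sided p-value (enumerate n! = 362880 permutations of y under H0): p = 1.000000.
Step 5: alpha = 0.1. fail to reject H0.

tau_b = 0.0000 (C=18, D=18), p = 1.000000, fail to reject H0.


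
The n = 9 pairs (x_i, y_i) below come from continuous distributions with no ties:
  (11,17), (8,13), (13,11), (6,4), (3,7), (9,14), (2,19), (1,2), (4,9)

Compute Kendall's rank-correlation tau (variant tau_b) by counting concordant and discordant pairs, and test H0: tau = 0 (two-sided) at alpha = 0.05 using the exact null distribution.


Step 1: Enumerate the 36 unordered pairs (i,j) with i<j and classify each by sign(x_j-x_i) * sign(y_j-y_i).
  (1,2):dx=-3,dy=-4->C; (1,3):dx=+2,dy=-6->D; (1,4):dx=-5,dy=-13->C; (1,5):dx=-8,dy=-10->C
  (1,6):dx=-2,dy=-3->C; (1,7):dx=-9,dy=+2->D; (1,8):dx=-10,dy=-15->C; (1,9):dx=-7,dy=-8->C
  (2,3):dx=+5,dy=-2->D; (2,4):dx=-2,dy=-9->C; (2,5):dx=-5,dy=-6->C; (2,6):dx=+1,dy=+1->C
  (2,7):dx=-6,dy=+6->D; (2,8):dx=-7,dy=-11->C; (2,9):dx=-4,dy=-4->C; (3,4):dx=-7,dy=-7->C
  (3,5):dx=-10,dy=-4->C; (3,6):dx=-4,dy=+3->D; (3,7):dx=-11,dy=+8->D; (3,8):dx=-12,dy=-9->C
  (3,9):dx=-9,dy=-2->C; (4,5):dx=-3,dy=+3->D; (4,6):dx=+3,dy=+10->C; (4,7):dx=-4,dy=+15->D
  (4,8):dx=-5,dy=-2->C; (4,9):dx=-2,dy=+5->D; (5,6):dx=+6,dy=+7->C; (5,7):dx=-1,dy=+12->D
  (5,8):dx=-2,dy=-5->C; (5,9):dx=+1,dy=+2->C; (6,7):dx=-7,dy=+5->D; (6,8):dx=-8,dy=-12->C
  (6,9):dx=-5,dy=-5->C; (7,8):dx=-1,dy=-17->C; (7,9):dx=+2,dy=-10->D; (8,9):dx=+3,dy=+7->C
Step 2: C = 24, D = 12, total pairs = 36.
Step 3: tau = (C - D)/(n(n-1)/2) = (24 - 12)/36 = 0.333333.
Step 4: Exact two-sided p-value (enumerate n! = 362880 permutations of y under H0): p = 0.259518.
Step 5: alpha = 0.05. fail to reject H0.

tau_b = 0.3333 (C=24, D=12), p = 0.259518, fail to reject H0.


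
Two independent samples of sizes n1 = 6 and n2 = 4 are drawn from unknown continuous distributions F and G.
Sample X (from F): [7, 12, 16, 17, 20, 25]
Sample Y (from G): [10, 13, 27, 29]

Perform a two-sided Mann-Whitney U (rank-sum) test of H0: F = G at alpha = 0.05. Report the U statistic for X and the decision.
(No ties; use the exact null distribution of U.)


Step 1: Combine and sort all 10 observations; assign midranks.
sorted (value, group): (7,X), (10,Y), (12,X), (13,Y), (16,X), (17,X), (20,X), (25,X), (27,Y), (29,Y)
ranks: 7->1, 10->2, 12->3, 13->4, 16->5, 17->6, 20->7, 25->8, 27->9, 29->10
Step 2: Rank sum for X: R1 = 1 + 3 + 5 + 6 + 7 + 8 = 30.
Step 3: U_X = R1 - n1(n1+1)/2 = 30 - 6*7/2 = 30 - 21 = 9.
       U_Y = n1*n2 - U_X = 24 - 9 = 15.
Step 4: No ties, so the exact null distribution of U (based on enumerating the C(10,6) = 210 equally likely rank assignments) gives the two-sided p-value.
Step 5: p-value = 0.609524; compare to alpha = 0.05. fail to reject H0.

U_X = 9, p = 0.609524, fail to reject H0 at alpha = 0.05.


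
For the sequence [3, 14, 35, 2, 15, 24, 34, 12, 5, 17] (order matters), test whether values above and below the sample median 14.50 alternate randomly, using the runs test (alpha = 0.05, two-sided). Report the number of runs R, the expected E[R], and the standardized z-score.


Step 1: Compute median = 14.50; label A = above, B = below.
Labels in order: BBABAAABBA  (n_A = 5, n_B = 5)
Step 2: Count runs R = 6.
Step 3: Under H0 (random ordering), E[R] = 2*n_A*n_B/(n_A+n_B) + 1 = 2*5*5/10 + 1 = 6.0000.
        Var[R] = 2*n_A*n_B*(2*n_A*n_B - n_A - n_B) / ((n_A+n_B)^2 * (n_A+n_B-1)) = 2000/900 = 2.2222.
        SD[R] = 1.4907.
Step 4: R = E[R], so z = 0 with no continuity correction.
Step 5: Two-sided p-value via normal approximation = 2*(1 - Phi(|z|)) = 1.000000.
Step 6: alpha = 0.05. fail to reject H0.

R = 6, z = 0.0000, p = 1.000000, fail to reject H0.


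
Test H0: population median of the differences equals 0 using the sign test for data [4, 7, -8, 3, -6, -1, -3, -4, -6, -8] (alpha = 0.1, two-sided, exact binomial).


Step 1: Discard zero differences. Original n = 10; n_eff = number of nonzero differences = 10.
Nonzero differences (with sign): +4, +7, -8, +3, -6, -1, -3, -4, -6, -8
Step 2: Count signs: positive = 3, negative = 7.
Step 3: Under H0: P(positive) = 0.5, so the number of positives S ~ Bin(10, 0.5).
Step 4: Two-sided exact p-value = sum of Bin(10,0.5) probabilities at or below the observed probability = 0.343750.
Step 5: alpha = 0.1. fail to reject H0.

n_eff = 10, pos = 3, neg = 7, p = 0.343750, fail to reject H0.


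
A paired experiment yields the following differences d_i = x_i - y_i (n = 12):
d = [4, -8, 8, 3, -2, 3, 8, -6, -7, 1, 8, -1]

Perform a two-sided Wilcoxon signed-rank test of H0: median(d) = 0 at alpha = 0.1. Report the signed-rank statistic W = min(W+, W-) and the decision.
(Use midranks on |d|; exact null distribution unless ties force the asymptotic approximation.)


Step 1: Drop any zero differences (none here) and take |d_i|.
|d| = [4, 8, 8, 3, 2, 3, 8, 6, 7, 1, 8, 1]
Step 2: Midrank |d_i| (ties get averaged ranks).
ranks: |4|->6, |8|->10.5, |8|->10.5, |3|->4.5, |2|->3, |3|->4.5, |8|->10.5, |6|->7, |7|->8, |1|->1.5, |8|->10.5, |1|->1.5
Step 3: Attach original signs; sum ranks with positive sign and with negative sign.
W+ = 6 + 10.5 + 4.5 + 4.5 + 10.5 + 1.5 + 10.5 = 48
W- = 10.5 + 3 + 7 + 8 + 1.5 = 30
(Check: W+ + W- = 78 should equal n(n+1)/2 = 78.)
Step 4: Test statistic W = min(W+, W-) = 30.
Step 5: Ties in |d|, so use the tie-corrected normal approximation.
        E[W] = n(n+1)/4 = 12*13/4 = 39.
        Tie groups: |d|=1 (t=2), |d|=3 (t=2), |d|=8 (t=4); sum(t^3 - t) = 72.
        Var[W] = n(n+1)(2n+1)/24 - sum(t^3-t)/48 = 3900/24 - 72/48 = 161.
        z = (W - E[W]) / sqrt(Var[W]) = (30 - 39) / 12.6886 = -0.7093.
        Two-sided p = 2*Phi(z) = 0.478139.
Step 6: alpha = 0.1. fail to reject H0.

W+ = 48, W- = 30, W = min = 30, p = 0.478139, fail to reject H0.


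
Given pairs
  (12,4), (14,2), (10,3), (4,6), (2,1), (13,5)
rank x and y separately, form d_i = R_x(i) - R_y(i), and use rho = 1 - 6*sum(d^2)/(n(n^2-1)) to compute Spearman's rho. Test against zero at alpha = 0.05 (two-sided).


Step 1: Rank x and y separately (midranks; no ties here).
rank(x): 12->4, 14->6, 10->3, 4->2, 2->1, 13->5
rank(y): 4->4, 2->2, 3->3, 6->6, 1->1, 5->5
Step 2: d_i = R_x(i) - R_y(i); compute d_i^2.
  (4-4)^2=0, (6-2)^2=16, (3-3)^2=0, (2-6)^2=16, (1-1)^2=0, (5-5)^2=0
sum(d^2) = 32.
Step 3: rho = 1 - 6*32 / (6*(6^2 - 1)) = 1 - 192/210 = 0.085714.
Step 4: Under H0, t = rho * sqrt((n-2)/(1-rho^2)) = 0.1721 ~ t(4).
Step 5: Two-sided p-value from the t-distribution with 4 df = 0.871743.
Step 6: alpha = 0.05. fail to reject H0.

rho = 0.0857, p = 0.871743, fail to reject H0 at alpha = 0.05.


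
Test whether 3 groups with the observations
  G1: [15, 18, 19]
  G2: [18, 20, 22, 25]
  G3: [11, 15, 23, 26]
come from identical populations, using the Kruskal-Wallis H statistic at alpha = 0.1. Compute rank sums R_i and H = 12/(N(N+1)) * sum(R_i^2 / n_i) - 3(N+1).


Step 1: Combine all N = 11 observations and assign midranks.
sorted (value, group, rank): (11,G3,1), (15,G1,2.5), (15,G3,2.5), (18,G1,4.5), (18,G2,4.5), (19,G1,6), (20,G2,7), (22,G2,8), (23,G3,9), (25,G2,10), (26,G3,11)
Step 2: Sum ranks within each group.
R_1 = 13 (n_1 = 3)
R_2 = 29.5 (n_2 = 4)
R_3 = 23.5 (n_3 = 4)
Step 3: H = 12/(N(N+1)) * sum(R_i^2/n_i) - 3(N+1)
     = 12/(11*12) * (13^2/3 + 29.5^2/4 + 23.5^2/4) - 3*12
     = 0.090909 * 411.958 - 36
     = 1.450758.
Step 4: Ties present; correction factor C = 1 - 12/(11^3 - 11) = 0.990909. Corrected H = 1.450758 / 0.990909 = 1.464067.
Step 5: Under H0, H ~ chi^2(2); p-value = 0.480930.
Step 6: alpha = 0.1. fail to reject H0.

H = 1.4641, df = 2, p = 0.480930, fail to reject H0.


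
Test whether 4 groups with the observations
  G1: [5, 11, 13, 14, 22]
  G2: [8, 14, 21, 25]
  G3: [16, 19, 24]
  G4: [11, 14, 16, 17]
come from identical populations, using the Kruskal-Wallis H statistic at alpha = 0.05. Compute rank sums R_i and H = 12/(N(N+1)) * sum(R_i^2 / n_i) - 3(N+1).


Step 1: Combine all N = 16 observations and assign midranks.
sorted (value, group, rank): (5,G1,1), (8,G2,2), (11,G1,3.5), (11,G4,3.5), (13,G1,5), (14,G1,7), (14,G2,7), (14,G4,7), (16,G3,9.5), (16,G4,9.5), (17,G4,11), (19,G3,12), (21,G2,13), (22,G1,14), (24,G3,15), (25,G2,16)
Step 2: Sum ranks within each group.
R_1 = 30.5 (n_1 = 5)
R_2 = 38 (n_2 = 4)
R_3 = 36.5 (n_3 = 3)
R_4 = 31 (n_4 = 4)
Step 3: H = 12/(N(N+1)) * sum(R_i^2/n_i) - 3(N+1)
     = 12/(16*17) * (30.5^2/5 + 38^2/4 + 36.5^2/3 + 31^2/4) - 3*17
     = 0.044118 * 1231.38 - 51
     = 3.325735.
Step 4: Ties present; correction factor C = 1 - 36/(16^3 - 16) = 0.991176. Corrected H = 3.325735 / 0.991176 = 3.355341.
Step 5: Under H0, H ~ chi^2(3); p-value = 0.340014.
Step 6: alpha = 0.05. fail to reject H0.

H = 3.3553, df = 3, p = 0.340014, fail to reject H0.


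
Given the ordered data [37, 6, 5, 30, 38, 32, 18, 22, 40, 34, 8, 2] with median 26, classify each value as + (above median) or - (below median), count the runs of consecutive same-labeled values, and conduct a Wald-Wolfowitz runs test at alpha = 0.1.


Step 1: Compute median = 26; label A = above, B = below.
Labels in order: ABBAAABBAABB  (n_A = 6, n_B = 6)
Step 2: Count runs R = 6.
Step 3: Under H0 (random ordering), E[R] = 2*n_A*n_B/(n_A+n_B) + 1 = 2*6*6/12 + 1 = 7.0000.
        Var[R] = 2*n_A*n_B*(2*n_A*n_B - n_A - n_B) / ((n_A+n_B)^2 * (n_A+n_B-1)) = 4320/1584 = 2.7273.
        SD[R] = 1.6514.
Step 4: Continuity-corrected z = (R + 0.5 - E[R]) / SD[R] = (6 + 0.5 - 7.0000) / 1.6514 = -0.3028.
Step 5: Two-sided p-value via normal approximation = 2*(1 - Phi(|z|)) = 0.762069.
Step 6: alpha = 0.1. fail to reject H0.

R = 6, z = -0.3028, p = 0.762069, fail to reject H0.


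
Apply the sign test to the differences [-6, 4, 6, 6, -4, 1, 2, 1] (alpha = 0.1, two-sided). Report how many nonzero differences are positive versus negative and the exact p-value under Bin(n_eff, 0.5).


Step 1: Discard zero differences. Original n = 8; n_eff = number of nonzero differences = 8.
Nonzero differences (with sign): -6, +4, +6, +6, -4, +1, +2, +1
Step 2: Count signs: positive = 6, negative = 2.
Step 3: Under H0: P(positive) = 0.5, so the number of positives S ~ Bin(8, 0.5).
Step 4: Two-sided exact p-value = sum of Bin(8,0.5) probabilities at or below the observed probability = 0.289062.
Step 5: alpha = 0.1. fail to reject H0.

n_eff = 8, pos = 6, neg = 2, p = 0.289062, fail to reject H0.


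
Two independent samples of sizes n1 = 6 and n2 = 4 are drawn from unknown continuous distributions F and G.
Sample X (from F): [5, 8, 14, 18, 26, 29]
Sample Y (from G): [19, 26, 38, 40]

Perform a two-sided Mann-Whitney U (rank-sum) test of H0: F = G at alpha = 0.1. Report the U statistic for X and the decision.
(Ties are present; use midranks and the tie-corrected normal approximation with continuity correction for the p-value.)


Step 1: Combine and sort all 10 observations; assign midranks.
sorted (value, group): (5,X), (8,X), (14,X), (18,X), (19,Y), (26,X), (26,Y), (29,X), (38,Y), (40,Y)
ranks: 5->1, 8->2, 14->3, 18->4, 19->5, 26->6.5, 26->6.5, 29->8, 38->9, 40->10
Step 2: Rank sum for X: R1 = 1 + 2 + 3 + 4 + 6.5 + 8 = 24.5.
Step 3: U_X = R1 - n1(n1+1)/2 = 24.5 - 6*7/2 = 24.5 - 21 = 3.5.
       U_Y = n1*n2 - U_X = 24 - 3.5 = 20.5.
Step 4: Ties are present, so use the tie-corrected normal approximation (with continuity correction) for the p-value.
Step 5: p-value = 0.087118; compare to alpha = 0.1. reject H0.

U_X = 3.5, p = 0.087118, reject H0 at alpha = 0.1.


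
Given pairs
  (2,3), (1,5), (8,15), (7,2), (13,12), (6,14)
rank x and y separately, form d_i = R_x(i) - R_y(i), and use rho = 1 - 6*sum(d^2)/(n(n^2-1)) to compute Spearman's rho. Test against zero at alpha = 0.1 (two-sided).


Step 1: Rank x and y separately (midranks; no ties here).
rank(x): 2->2, 1->1, 8->5, 7->4, 13->6, 6->3
rank(y): 3->2, 5->3, 15->6, 2->1, 12->4, 14->5
Step 2: d_i = R_x(i) - R_y(i); compute d_i^2.
  (2-2)^2=0, (1-3)^2=4, (5-6)^2=1, (4-1)^2=9, (6-4)^2=4, (3-5)^2=4
sum(d^2) = 22.
Step 3: rho = 1 - 6*22 / (6*(6^2 - 1)) = 1 - 132/210 = 0.371429.
Step 4: Under H0, t = rho * sqrt((n-2)/(1-rho^2)) = 0.8001 ~ t(4).
Step 5: Two-sided p-value from the t-distribution with 4 df = 0.468478.
Step 6: alpha = 0.1. fail to reject H0.

rho = 0.3714, p = 0.468478, fail to reject H0 at alpha = 0.1.


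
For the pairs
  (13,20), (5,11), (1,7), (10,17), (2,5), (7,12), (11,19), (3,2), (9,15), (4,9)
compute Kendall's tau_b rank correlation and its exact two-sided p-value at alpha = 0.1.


Step 1: Enumerate the 45 unordered pairs (i,j) with i<j and classify each by sign(x_j-x_i) * sign(y_j-y_i).
  (1,2):dx=-8,dy=-9->C; (1,3):dx=-12,dy=-13->C; (1,4):dx=-3,dy=-3->C; (1,5):dx=-11,dy=-15->C
  (1,6):dx=-6,dy=-8->C; (1,7):dx=-2,dy=-1->C; (1,8):dx=-10,dy=-18->C; (1,9):dx=-4,dy=-5->C
  (1,10):dx=-9,dy=-11->C; (2,3):dx=-4,dy=-4->C; (2,4):dx=+5,dy=+6->C; (2,5):dx=-3,dy=-6->C
  (2,6):dx=+2,dy=+1->C; (2,7):dx=+6,dy=+8->C; (2,8):dx=-2,dy=-9->C; (2,9):dx=+4,dy=+4->C
  (2,10):dx=-1,dy=-2->C; (3,4):dx=+9,dy=+10->C; (3,5):dx=+1,dy=-2->D; (3,6):dx=+6,dy=+5->C
  (3,7):dx=+10,dy=+12->C; (3,8):dx=+2,dy=-5->D; (3,9):dx=+8,dy=+8->C; (3,10):dx=+3,dy=+2->C
  (4,5):dx=-8,dy=-12->C; (4,6):dx=-3,dy=-5->C; (4,7):dx=+1,dy=+2->C; (4,8):dx=-7,dy=-15->C
  (4,9):dx=-1,dy=-2->C; (4,10):dx=-6,dy=-8->C; (5,6):dx=+5,dy=+7->C; (5,7):dx=+9,dy=+14->C
  (5,8):dx=+1,dy=-3->D; (5,9):dx=+7,dy=+10->C; (5,10):dx=+2,dy=+4->C; (6,7):dx=+4,dy=+7->C
  (6,8):dx=-4,dy=-10->C; (6,9):dx=+2,dy=+3->C; (6,10):dx=-3,dy=-3->C; (7,8):dx=-8,dy=-17->C
  (7,9):dx=-2,dy=-4->C; (7,10):dx=-7,dy=-10->C; (8,9):dx=+6,dy=+13->C; (8,10):dx=+1,dy=+7->C
  (9,10):dx=-5,dy=-6->C
Step 2: C = 42, D = 3, total pairs = 45.
Step 3: tau = (C - D)/(n(n-1)/2) = (42 - 3)/45 = 0.866667.
Step 4: Exact two-sided p-value (enumerate n! = 3628800 permutations of y under H0): p = 0.000115.
Step 5: alpha = 0.1. reject H0.

tau_b = 0.8667 (C=42, D=3), p = 0.000115, reject H0.


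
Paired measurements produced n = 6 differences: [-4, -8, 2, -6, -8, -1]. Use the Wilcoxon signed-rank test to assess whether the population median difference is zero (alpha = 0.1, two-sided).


Step 1: Drop any zero differences (none here) and take |d_i|.
|d| = [4, 8, 2, 6, 8, 1]
Step 2: Midrank |d_i| (ties get averaged ranks).
ranks: |4|->3, |8|->5.5, |2|->2, |6|->4, |8|->5.5, |1|->1
Step 3: Attach original signs; sum ranks with positive sign and with negative sign.
W+ = 2 = 2
W- = 3 + 5.5 + 4 + 5.5 + 1 = 19
(Check: W+ + W- = 21 should equal n(n+1)/2 = 21.)
Step 4: Test statistic W = min(W+, W-) = 2.
Step 5: Ties in |d|, so use the tie-corrected normal approximation.
        E[W] = n(n+1)/4 = 6*7/4 = 10.5.
        Tie groups: |d|=8 (t=2); sum(t^3 - t) = 6.
        Var[W] = n(n+1)(2n+1)/24 - sum(t^3-t)/48 = 546/24 - 6/48 = 22.625.
        z = (W - E[W]) / sqrt(Var[W]) = (2 - 10.5) / 4.7566 = -1.7870.
        Two-sided p = 2*Phi(z) = 0.073937.
Step 6: alpha = 0.1. reject H0.

W+ = 2, W- = 19, W = min = 2, p = 0.073937, reject H0.


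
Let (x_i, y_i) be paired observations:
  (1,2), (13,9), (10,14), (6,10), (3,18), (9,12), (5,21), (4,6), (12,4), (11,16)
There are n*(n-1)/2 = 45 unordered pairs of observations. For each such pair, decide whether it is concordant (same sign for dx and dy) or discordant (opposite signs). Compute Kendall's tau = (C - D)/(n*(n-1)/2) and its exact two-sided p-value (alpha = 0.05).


Step 1: Enumerate the 45 unordered pairs (i,j) with i<j and classify each by sign(x_j-x_i) * sign(y_j-y_i).
  (1,2):dx=+12,dy=+7->C; (1,3):dx=+9,dy=+12->C; (1,4):dx=+5,dy=+8->C; (1,5):dx=+2,dy=+16->C
  (1,6):dx=+8,dy=+10->C; (1,7):dx=+4,dy=+19->C; (1,8):dx=+3,dy=+4->C; (1,9):dx=+11,dy=+2->C
  (1,10):dx=+10,dy=+14->C; (2,3):dx=-3,dy=+5->D; (2,4):dx=-7,dy=+1->D; (2,5):dx=-10,dy=+9->D
  (2,6):dx=-4,dy=+3->D; (2,7):dx=-8,dy=+12->D; (2,8):dx=-9,dy=-3->C; (2,9):dx=-1,dy=-5->C
  (2,10):dx=-2,dy=+7->D; (3,4):dx=-4,dy=-4->C; (3,5):dx=-7,dy=+4->D; (3,6):dx=-1,dy=-2->C
  (3,7):dx=-5,dy=+7->D; (3,8):dx=-6,dy=-8->C; (3,9):dx=+2,dy=-10->D; (3,10):dx=+1,dy=+2->C
  (4,5):dx=-3,dy=+8->D; (4,6):dx=+3,dy=+2->C; (4,7):dx=-1,dy=+11->D; (4,8):dx=-2,dy=-4->C
  (4,9):dx=+6,dy=-6->D; (4,10):dx=+5,dy=+6->C; (5,6):dx=+6,dy=-6->D; (5,7):dx=+2,dy=+3->C
  (5,8):dx=+1,dy=-12->D; (5,9):dx=+9,dy=-14->D; (5,10):dx=+8,dy=-2->D; (6,7):dx=-4,dy=+9->D
  (6,8):dx=-5,dy=-6->C; (6,9):dx=+3,dy=-8->D; (6,10):dx=+2,dy=+4->C; (7,8):dx=-1,dy=-15->C
  (7,9):dx=+7,dy=-17->D; (7,10):dx=+6,dy=-5->D; (8,9):dx=+8,dy=-2->D; (8,10):dx=+7,dy=+10->C
  (9,10):dx=-1,dy=+12->D
Step 2: C = 23, D = 22, total pairs = 45.
Step 3: tau = (C - D)/(n(n-1)/2) = (23 - 22)/45 = 0.022222.
Step 4: Exact two-sided p-value (enumerate n! = 3628800 permutations of y under H0): p = 1.000000.
Step 5: alpha = 0.05. fail to reject H0.

tau_b = 0.0222 (C=23, D=22), p = 1.000000, fail to reject H0.


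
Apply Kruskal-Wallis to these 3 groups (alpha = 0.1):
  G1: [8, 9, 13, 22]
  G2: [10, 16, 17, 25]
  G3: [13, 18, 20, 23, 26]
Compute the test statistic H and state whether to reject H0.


Step 1: Combine all N = 13 observations and assign midranks.
sorted (value, group, rank): (8,G1,1), (9,G1,2), (10,G2,3), (13,G1,4.5), (13,G3,4.5), (16,G2,6), (17,G2,7), (18,G3,8), (20,G3,9), (22,G1,10), (23,G3,11), (25,G2,12), (26,G3,13)
Step 2: Sum ranks within each group.
R_1 = 17.5 (n_1 = 4)
R_2 = 28 (n_2 = 4)
R_3 = 45.5 (n_3 = 5)
Step 3: H = 12/(N(N+1)) * sum(R_i^2/n_i) - 3(N+1)
     = 12/(13*14) * (17.5^2/4 + 28^2/4 + 45.5^2/5) - 3*14
     = 0.065934 * 686.612 - 42
     = 3.271154.
Step 4: Ties present; correction factor C = 1 - 6/(13^3 - 13) = 0.997253. Corrected H = 3.271154 / 0.997253 = 3.280165.
Step 5: Under H0, H ~ chi^2(2); p-value = 0.193964.
Step 6: alpha = 0.1. fail to reject H0.

H = 3.2802, df = 2, p = 0.193964, fail to reject H0.


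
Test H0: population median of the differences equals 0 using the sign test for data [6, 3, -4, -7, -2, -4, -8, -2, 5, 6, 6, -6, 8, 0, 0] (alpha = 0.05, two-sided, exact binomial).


Step 1: Discard zero differences. Original n = 15; n_eff = number of nonzero differences = 13.
Nonzero differences (with sign): +6, +3, -4, -7, -2, -4, -8, -2, +5, +6, +6, -6, +8
Step 2: Count signs: positive = 6, negative = 7.
Step 3: Under H0: P(positive) = 0.5, so the number of positives S ~ Bin(13, 0.5).
Step 4: Two-sided exact p-value = sum of Bin(13,0.5) probabilities at or below the observed probability = 1.000000.
Step 5: alpha = 0.05. fail to reject H0.

n_eff = 13, pos = 6, neg = 7, p = 1.000000, fail to reject H0.


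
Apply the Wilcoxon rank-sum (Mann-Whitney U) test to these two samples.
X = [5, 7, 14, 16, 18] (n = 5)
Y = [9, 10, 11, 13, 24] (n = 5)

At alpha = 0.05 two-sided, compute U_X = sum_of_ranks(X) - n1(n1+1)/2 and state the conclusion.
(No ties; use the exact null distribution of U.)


Step 1: Combine and sort all 10 observations; assign midranks.
sorted (value, group): (5,X), (7,X), (9,Y), (10,Y), (11,Y), (13,Y), (14,X), (16,X), (18,X), (24,Y)
ranks: 5->1, 7->2, 9->3, 10->4, 11->5, 13->6, 14->7, 16->8, 18->9, 24->10
Step 2: Rank sum for X: R1 = 1 + 2 + 7 + 8 + 9 = 27.
Step 3: U_X = R1 - n1(n1+1)/2 = 27 - 5*6/2 = 27 - 15 = 12.
       U_Y = n1*n2 - U_X = 25 - 12 = 13.
Step 4: No ties, so the exact null distribution of U (based on enumerating the C(10,5) = 252 equally likely rank assignments) gives the two-sided p-value.
Step 5: p-value = 1.000000; compare to alpha = 0.05. fail to reject H0.

U_X = 12, p = 1.000000, fail to reject H0 at alpha = 0.05.


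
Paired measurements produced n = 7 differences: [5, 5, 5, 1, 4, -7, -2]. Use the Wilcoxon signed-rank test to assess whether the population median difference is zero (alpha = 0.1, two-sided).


Step 1: Drop any zero differences (none here) and take |d_i|.
|d| = [5, 5, 5, 1, 4, 7, 2]
Step 2: Midrank |d_i| (ties get averaged ranks).
ranks: |5|->5, |5|->5, |5|->5, |1|->1, |4|->3, |7|->7, |2|->2
Step 3: Attach original signs; sum ranks with positive sign and with negative sign.
W+ = 5 + 5 + 5 + 1 + 3 = 19
W- = 7 + 2 = 9
(Check: W+ + W- = 28 should equal n(n+1)/2 = 28.)
Step 4: Test statistic W = min(W+, W-) = 9.
Step 5: Ties in |d|, so use the tie-corrected normal approximation.
        E[W] = n(n+1)/4 = 7*8/4 = 14.
        Tie groups: |d|=5 (t=3); sum(t^3 - t) = 24.
        Var[W] = n(n+1)(2n+1)/24 - sum(t^3-t)/48 = 840/24 - 24/48 = 34.5.
        z = (W - E[W]) / sqrt(Var[W]) = (9 - 14) / 5.8737 = -0.8513.
        Two-sided p = 2*Phi(z) = 0.394627.
Step 6: alpha = 0.1. fail to reject H0.

W+ = 19, W- = 9, W = min = 9, p = 0.394627, fail to reject H0.


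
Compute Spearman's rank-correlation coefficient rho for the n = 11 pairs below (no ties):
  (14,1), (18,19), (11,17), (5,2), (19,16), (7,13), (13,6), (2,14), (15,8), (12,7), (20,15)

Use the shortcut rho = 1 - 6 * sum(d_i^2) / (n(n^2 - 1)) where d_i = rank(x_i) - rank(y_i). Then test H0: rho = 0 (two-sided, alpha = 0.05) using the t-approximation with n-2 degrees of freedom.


Step 1: Rank x and y separately (midranks; no ties here).
rank(x): 14->7, 18->9, 11->4, 5->2, 19->10, 7->3, 13->6, 2->1, 15->8, 12->5, 20->11
rank(y): 1->1, 19->11, 17->10, 2->2, 16->9, 13->6, 6->3, 14->7, 8->5, 7->4, 15->8
Step 2: d_i = R_x(i) - R_y(i); compute d_i^2.
  (7-1)^2=36, (9-11)^2=4, (4-10)^2=36, (2-2)^2=0, (10-9)^2=1, (3-6)^2=9, (6-3)^2=9, (1-7)^2=36, (8-5)^2=9, (5-4)^2=1, (11-8)^2=9
sum(d^2) = 150.
Step 3: rho = 1 - 6*150 / (11*(11^2 - 1)) = 1 - 900/1320 = 0.318182.
Step 4: Under H0, t = rho * sqrt((n-2)/(1-rho^2)) = 1.0069 ~ t(9).
Step 5: Two-sided p-value from the t-distribution with 9 df = 0.340298.
Step 6: alpha = 0.05. fail to reject H0.

rho = 0.3182, p = 0.340298, fail to reject H0 at alpha = 0.05.


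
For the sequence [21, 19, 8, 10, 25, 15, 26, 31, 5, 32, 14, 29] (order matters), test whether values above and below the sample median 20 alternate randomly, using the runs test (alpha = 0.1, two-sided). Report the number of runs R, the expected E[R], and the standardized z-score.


Step 1: Compute median = 20; label A = above, B = below.
Labels in order: ABBBABAABABA  (n_A = 6, n_B = 6)
Step 2: Count runs R = 9.
Step 3: Under H0 (random ordering), E[R] = 2*n_A*n_B/(n_A+n_B) + 1 = 2*6*6/12 + 1 = 7.0000.
        Var[R] = 2*n_A*n_B*(2*n_A*n_B - n_A - n_B) / ((n_A+n_B)^2 * (n_A+n_B-1)) = 4320/1584 = 2.7273.
        SD[R] = 1.6514.
Step 4: Continuity-corrected z = (R - 0.5 - E[R]) / SD[R] = (9 - 0.5 - 7.0000) / 1.6514 = 0.9083.
Step 5: Two-sided p-value via normal approximation = 2*(1 - Phi(|z|)) = 0.363722.
Step 6: alpha = 0.1. fail to reject H0.

R = 9, z = 0.9083, p = 0.363722, fail to reject H0.


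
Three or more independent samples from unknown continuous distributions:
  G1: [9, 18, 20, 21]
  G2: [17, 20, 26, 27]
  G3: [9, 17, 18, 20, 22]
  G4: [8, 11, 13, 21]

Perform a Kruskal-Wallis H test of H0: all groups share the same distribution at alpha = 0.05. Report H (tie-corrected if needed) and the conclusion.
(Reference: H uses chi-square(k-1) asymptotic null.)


Step 1: Combine all N = 17 observations and assign midranks.
sorted (value, group, rank): (8,G4,1), (9,G1,2.5), (9,G3,2.5), (11,G4,4), (13,G4,5), (17,G2,6.5), (17,G3,6.5), (18,G1,8.5), (18,G3,8.5), (20,G1,11), (20,G2,11), (20,G3,11), (21,G1,13.5), (21,G4,13.5), (22,G3,15), (26,G2,16), (27,G2,17)
Step 2: Sum ranks within each group.
R_1 = 35.5 (n_1 = 4)
R_2 = 50.5 (n_2 = 4)
R_3 = 43.5 (n_3 = 5)
R_4 = 23.5 (n_4 = 4)
Step 3: H = 12/(N(N+1)) * sum(R_i^2/n_i) - 3(N+1)
     = 12/(17*18) * (35.5^2/4 + 50.5^2/4 + 43.5^2/5 + 23.5^2/4) - 3*18
     = 0.039216 * 1469.14 - 54
     = 3.613235.
Step 4: Ties present; correction factor C = 1 - 48/(17^3 - 17) = 0.990196. Corrected H = 3.613235 / 0.990196 = 3.649010.
Step 5: Under H0, H ~ chi^2(3); p-value = 0.301944.
Step 6: alpha = 0.05. fail to reject H0.

H = 3.6490, df = 3, p = 0.301944, fail to reject H0.


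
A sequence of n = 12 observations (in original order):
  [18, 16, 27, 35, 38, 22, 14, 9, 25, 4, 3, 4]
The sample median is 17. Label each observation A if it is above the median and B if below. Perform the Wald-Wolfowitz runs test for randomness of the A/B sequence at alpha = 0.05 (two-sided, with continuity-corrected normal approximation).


Step 1: Compute median = 17; label A = above, B = below.
Labels in order: ABAAAABBABBB  (n_A = 6, n_B = 6)
Step 2: Count runs R = 6.
Step 3: Under H0 (random ordering), E[R] = 2*n_A*n_B/(n_A+n_B) + 1 = 2*6*6/12 + 1 = 7.0000.
        Var[R] = 2*n_A*n_B*(2*n_A*n_B - n_A - n_B) / ((n_A+n_B)^2 * (n_A+n_B-1)) = 4320/1584 = 2.7273.
        SD[R] = 1.6514.
Step 4: Continuity-corrected z = (R + 0.5 - E[R]) / SD[R] = (6 + 0.5 - 7.0000) / 1.6514 = -0.3028.
Step 5: Two-sided p-value via normal approximation = 2*(1 - Phi(|z|)) = 0.762069.
Step 6: alpha = 0.05. fail to reject H0.

R = 6, z = -0.3028, p = 0.762069, fail to reject H0.


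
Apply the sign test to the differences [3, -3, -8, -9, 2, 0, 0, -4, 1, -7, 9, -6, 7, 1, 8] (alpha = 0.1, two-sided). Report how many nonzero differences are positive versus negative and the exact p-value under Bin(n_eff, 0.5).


Step 1: Discard zero differences. Original n = 15; n_eff = number of nonzero differences = 13.
Nonzero differences (with sign): +3, -3, -8, -9, +2, -4, +1, -7, +9, -6, +7, +1, +8
Step 2: Count signs: positive = 7, negative = 6.
Step 3: Under H0: P(positive) = 0.5, so the number of positives S ~ Bin(13, 0.5).
Step 4: Two-sided exact p-value = sum of Bin(13,0.5) probabilities at or below the observed probability = 1.000000.
Step 5: alpha = 0.1. fail to reject H0.

n_eff = 13, pos = 7, neg = 6, p = 1.000000, fail to reject H0.


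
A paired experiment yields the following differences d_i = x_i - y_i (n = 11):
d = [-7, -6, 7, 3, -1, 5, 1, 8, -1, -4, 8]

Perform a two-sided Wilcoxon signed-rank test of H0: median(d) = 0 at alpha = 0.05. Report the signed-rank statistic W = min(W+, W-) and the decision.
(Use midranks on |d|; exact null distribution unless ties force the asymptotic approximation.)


Step 1: Drop any zero differences (none here) and take |d_i|.
|d| = [7, 6, 7, 3, 1, 5, 1, 8, 1, 4, 8]
Step 2: Midrank |d_i| (ties get averaged ranks).
ranks: |7|->8.5, |6|->7, |7|->8.5, |3|->4, |1|->2, |5|->6, |1|->2, |8|->10.5, |1|->2, |4|->5, |8|->10.5
Step 3: Attach original signs; sum ranks with positive sign and with negative sign.
W+ = 8.5 + 4 + 6 + 2 + 10.5 + 10.5 = 41.5
W- = 8.5 + 7 + 2 + 2 + 5 = 24.5
(Check: W+ + W- = 66 should equal n(n+1)/2 = 66.)
Step 4: Test statistic W = min(W+, W-) = 24.5.
Step 5: Ties in |d|, so use the tie-corrected normal approximation.
        E[W] = n(n+1)/4 = 11*12/4 = 33.
        Tie groups: |d|=1 (t=3), |d|=7 (t=2), |d|=8 (t=2); sum(t^3 - t) = 36.
        Var[W] = n(n+1)(2n+1)/24 - sum(t^3-t)/48 = 3036/24 - 36/48 = 125.75.
        z = (W - E[W]) / sqrt(Var[W]) = (24.5 - 33) / 11.2138 = -0.7580.
        Two-sided p = 2*Phi(z) = 0.448455.
Step 6: alpha = 0.05. fail to reject H0.

W+ = 41.5, W- = 24.5, W = min = 24.5, p = 0.448455, fail to reject H0.


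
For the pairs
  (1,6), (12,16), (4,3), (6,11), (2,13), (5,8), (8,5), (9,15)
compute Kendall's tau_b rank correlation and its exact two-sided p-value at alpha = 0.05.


Step 1: Enumerate the 28 unordered pairs (i,j) with i<j and classify each by sign(x_j-x_i) * sign(y_j-y_i).
  (1,2):dx=+11,dy=+10->C; (1,3):dx=+3,dy=-3->D; (1,4):dx=+5,dy=+5->C; (1,5):dx=+1,dy=+7->C
  (1,6):dx=+4,dy=+2->C; (1,7):dx=+7,dy=-1->D; (1,8):dx=+8,dy=+9->C; (2,3):dx=-8,dy=-13->C
  (2,4):dx=-6,dy=-5->C; (2,5):dx=-10,dy=-3->C; (2,6):dx=-7,dy=-8->C; (2,7):dx=-4,dy=-11->C
  (2,8):dx=-3,dy=-1->C; (3,4):dx=+2,dy=+8->C; (3,5):dx=-2,dy=+10->D; (3,6):dx=+1,dy=+5->C
  (3,7):dx=+4,dy=+2->C; (3,8):dx=+5,dy=+12->C; (4,5):dx=-4,dy=+2->D; (4,6):dx=-1,dy=-3->C
  (4,7):dx=+2,dy=-6->D; (4,8):dx=+3,dy=+4->C; (5,6):dx=+3,dy=-5->D; (5,7):dx=+6,dy=-8->D
  (5,8):dx=+7,dy=+2->C; (6,7):dx=+3,dy=-3->D; (6,8):dx=+4,dy=+7->C; (7,8):dx=+1,dy=+10->C
Step 2: C = 20, D = 8, total pairs = 28.
Step 3: tau = (C - D)/(n(n-1)/2) = (20 - 8)/28 = 0.428571.
Step 4: Exact two-sided p-value (enumerate n! = 40320 permutations of y under H0): p = 0.178869.
Step 5: alpha = 0.05. fail to reject H0.

tau_b = 0.4286 (C=20, D=8), p = 0.178869, fail to reject H0.


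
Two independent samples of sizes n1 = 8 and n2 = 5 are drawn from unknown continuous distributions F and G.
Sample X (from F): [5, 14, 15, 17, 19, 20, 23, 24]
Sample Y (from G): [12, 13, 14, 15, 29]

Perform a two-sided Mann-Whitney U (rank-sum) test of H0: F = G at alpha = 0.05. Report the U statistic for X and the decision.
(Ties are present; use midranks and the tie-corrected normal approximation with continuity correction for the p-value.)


Step 1: Combine and sort all 13 observations; assign midranks.
sorted (value, group): (5,X), (12,Y), (13,Y), (14,X), (14,Y), (15,X), (15,Y), (17,X), (19,X), (20,X), (23,X), (24,X), (29,Y)
ranks: 5->1, 12->2, 13->3, 14->4.5, 14->4.5, 15->6.5, 15->6.5, 17->8, 19->9, 20->10, 23->11, 24->12, 29->13
Step 2: Rank sum for X: R1 = 1 + 4.5 + 6.5 + 8 + 9 + 10 + 11 + 12 = 62.
Step 3: U_X = R1 - n1(n1+1)/2 = 62 - 8*9/2 = 62 - 36 = 26.
       U_Y = n1*n2 - U_X = 40 - 26 = 14.
Step 4: Ties are present, so use the tie-corrected normal approximation (with continuity correction) for the p-value.
Step 5: p-value = 0.419471; compare to alpha = 0.05. fail to reject H0.

U_X = 26, p = 0.419471, fail to reject H0 at alpha = 0.05.


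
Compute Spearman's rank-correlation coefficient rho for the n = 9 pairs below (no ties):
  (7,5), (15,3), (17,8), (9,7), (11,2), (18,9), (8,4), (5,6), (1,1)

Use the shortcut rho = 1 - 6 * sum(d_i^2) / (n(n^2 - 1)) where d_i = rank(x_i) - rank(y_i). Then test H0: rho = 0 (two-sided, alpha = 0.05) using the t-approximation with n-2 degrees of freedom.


Step 1: Rank x and y separately (midranks; no ties here).
rank(x): 7->3, 15->7, 17->8, 9->5, 11->6, 18->9, 8->4, 5->2, 1->1
rank(y): 5->5, 3->3, 8->8, 7->7, 2->2, 9->9, 4->4, 6->6, 1->1
Step 2: d_i = R_x(i) - R_y(i); compute d_i^2.
  (3-5)^2=4, (7-3)^2=16, (8-8)^2=0, (5-7)^2=4, (6-2)^2=16, (9-9)^2=0, (4-4)^2=0, (2-6)^2=16, (1-1)^2=0
sum(d^2) = 56.
Step 3: rho = 1 - 6*56 / (9*(9^2 - 1)) = 1 - 336/720 = 0.533333.
Step 4: Under H0, t = rho * sqrt((n-2)/(1-rho^2)) = 1.6681 ~ t(7).
Step 5: Two-sided p-value from the t-distribution with 7 df = 0.139227.
Step 6: alpha = 0.05. fail to reject H0.

rho = 0.5333, p = 0.139227, fail to reject H0 at alpha = 0.05.


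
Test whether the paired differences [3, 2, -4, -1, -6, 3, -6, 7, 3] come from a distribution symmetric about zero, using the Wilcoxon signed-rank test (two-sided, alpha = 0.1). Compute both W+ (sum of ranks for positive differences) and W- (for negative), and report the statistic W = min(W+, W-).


Step 1: Drop any zero differences (none here) and take |d_i|.
|d| = [3, 2, 4, 1, 6, 3, 6, 7, 3]
Step 2: Midrank |d_i| (ties get averaged ranks).
ranks: |3|->4, |2|->2, |4|->6, |1|->1, |6|->7.5, |3|->4, |6|->7.5, |7|->9, |3|->4
Step 3: Attach original signs; sum ranks with positive sign and with negative sign.
W+ = 4 + 2 + 4 + 9 + 4 = 23
W- = 6 + 1 + 7.5 + 7.5 = 22
(Check: W+ + W- = 45 should equal n(n+1)/2 = 45.)
Step 4: Test statistic W = min(W+, W-) = 22.
Step 5: Ties in |d|, so use the tie-corrected normal approximation.
        E[W] = n(n+1)/4 = 9*10/4 = 22.5.
        Tie groups: |d|=3 (t=3), |d|=6 (t=2); sum(t^3 - t) = 30.
        Var[W] = n(n+1)(2n+1)/24 - sum(t^3-t)/48 = 1710/24 - 30/48 = 70.625.
        z = (W - E[W]) / sqrt(Var[W]) = (22 - 22.5) / 8.4039 = -0.0595.
        Two-sided p = 2*Phi(z) = 0.952557.
Step 6: alpha = 0.1. fail to reject H0.

W+ = 23, W- = 22, W = min = 22, p = 0.952557, fail to reject H0.


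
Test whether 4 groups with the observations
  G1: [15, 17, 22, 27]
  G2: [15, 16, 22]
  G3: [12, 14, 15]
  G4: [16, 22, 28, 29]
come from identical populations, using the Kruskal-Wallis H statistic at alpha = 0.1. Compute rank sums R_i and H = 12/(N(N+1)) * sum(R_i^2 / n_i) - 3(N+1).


Step 1: Combine all N = 14 observations and assign midranks.
sorted (value, group, rank): (12,G3,1), (14,G3,2), (15,G1,4), (15,G2,4), (15,G3,4), (16,G2,6.5), (16,G4,6.5), (17,G1,8), (22,G1,10), (22,G2,10), (22,G4,10), (27,G1,12), (28,G4,13), (29,G4,14)
Step 2: Sum ranks within each group.
R_1 = 34 (n_1 = 4)
R_2 = 20.5 (n_2 = 3)
R_3 = 7 (n_3 = 3)
R_4 = 43.5 (n_4 = 4)
Step 3: H = 12/(N(N+1)) * sum(R_i^2/n_i) - 3(N+1)
     = 12/(14*15) * (34^2/4 + 20.5^2/3 + 7^2/3 + 43.5^2/4) - 3*15
     = 0.057143 * 918.479 - 45
     = 7.484524.
Step 4: Ties present; correction factor C = 1 - 54/(14^3 - 14) = 0.980220. Corrected H = 7.484524 / 0.980220 = 7.635557.
Step 5: Under H0, H ~ chi^2(3); p-value = 0.054176.
Step 6: alpha = 0.1. reject H0.

H = 7.6356, df = 3, p = 0.054176, reject H0.


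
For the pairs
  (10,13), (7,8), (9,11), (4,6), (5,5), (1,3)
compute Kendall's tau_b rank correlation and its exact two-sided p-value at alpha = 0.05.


Step 1: Enumerate the 15 unordered pairs (i,j) with i<j and classify each by sign(x_j-x_i) * sign(y_j-y_i).
  (1,2):dx=-3,dy=-5->C; (1,3):dx=-1,dy=-2->C; (1,4):dx=-6,dy=-7->C; (1,5):dx=-5,dy=-8->C
  (1,6):dx=-9,dy=-10->C; (2,3):dx=+2,dy=+3->C; (2,4):dx=-3,dy=-2->C; (2,5):dx=-2,dy=-3->C
  (2,6):dx=-6,dy=-5->C; (3,4):dx=-5,dy=-5->C; (3,5):dx=-4,dy=-6->C; (3,6):dx=-8,dy=-8->C
  (4,5):dx=+1,dy=-1->D; (4,6):dx=-3,dy=-3->C; (5,6):dx=-4,dy=-2->C
Step 2: C = 14, D = 1, total pairs = 15.
Step 3: tau = (C - D)/(n(n-1)/2) = (14 - 1)/15 = 0.866667.
Step 4: Exact two-sided p-value (enumerate n! = 720 permutations of y under H0): p = 0.016667.
Step 5: alpha = 0.05. reject H0.

tau_b = 0.8667 (C=14, D=1), p = 0.016667, reject H0.
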